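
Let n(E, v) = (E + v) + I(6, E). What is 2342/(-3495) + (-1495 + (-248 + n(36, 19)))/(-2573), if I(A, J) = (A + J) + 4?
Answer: -287176/8992635 ≈ -0.031935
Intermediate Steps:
I(A, J) = 4 + A + J
n(E, v) = 10 + v + 2*E (n(E, v) = (E + v) + (4 + 6 + E) = (E + v) + (10 + E) = 10 + v + 2*E)
2342/(-3495) + (-1495 + (-248 + n(36, 19)))/(-2573) = 2342/(-3495) + (-1495 + (-248 + (10 + 19 + 2*36)))/(-2573) = 2342*(-1/3495) + (-1495 + (-248 + (10 + 19 + 72)))*(-1/2573) = -2342/3495 + (-1495 + (-248 + 101))*(-1/2573) = -2342/3495 + (-1495 - 147)*(-1/2573) = -2342/3495 - 1642*(-1/2573) = -2342/3495 + 1642/2573 = -287176/8992635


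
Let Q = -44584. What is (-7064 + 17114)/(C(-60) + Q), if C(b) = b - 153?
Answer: -10050/44797 ≈ -0.22435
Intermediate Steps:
C(b) = -153 + b
(-7064 + 17114)/(C(-60) + Q) = (-7064 + 17114)/((-153 - 60) - 44584) = 10050/(-213 - 44584) = 10050/(-44797) = 10050*(-1/44797) = -10050/44797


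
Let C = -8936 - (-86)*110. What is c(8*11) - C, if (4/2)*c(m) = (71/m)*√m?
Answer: -524 + 71*√22/88 ≈ -520.22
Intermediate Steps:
c(m) = 71/(2*√m) (c(m) = ((71/m)*√m)/2 = (71/√m)/2 = 71/(2*√m))
C = 524 (C = -8936 - 1*(-9460) = -8936 + 9460 = 524)
c(8*11) - C = 71/(2*√(8*11)) - 1*524 = 71/(2*√88) - 524 = 71*(√22/44)/2 - 524 = 71*√22/88 - 524 = -524 + 71*√22/88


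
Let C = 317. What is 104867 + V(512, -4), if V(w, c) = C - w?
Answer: 104672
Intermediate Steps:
V(w, c) = 317 - w
104867 + V(512, -4) = 104867 + (317 - 1*512) = 104867 + (317 - 512) = 104867 - 195 = 104672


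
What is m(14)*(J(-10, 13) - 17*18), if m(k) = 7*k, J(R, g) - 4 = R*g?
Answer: -42336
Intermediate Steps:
J(R, g) = 4 + R*g
m(14)*(J(-10, 13) - 17*18) = (7*14)*((4 - 10*13) - 17*18) = 98*((4 - 130) - 306) = 98*(-126 - 306) = 98*(-432) = -42336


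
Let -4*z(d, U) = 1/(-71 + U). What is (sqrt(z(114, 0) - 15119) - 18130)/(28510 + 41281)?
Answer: -18130/69791 + I*sqrt(304859445)/9910322 ≈ -0.25978 + 0.0017618*I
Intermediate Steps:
z(d, U) = -1/(4*(-71 + U))
(sqrt(z(114, 0) - 15119) - 18130)/(28510 + 41281) = (sqrt(-1/(-284 + 4*0) - 15119) - 18130)/(28510 + 41281) = (sqrt(-1/(-284 + 0) - 15119) - 18130)/69791 = (sqrt(-1/(-284) - 15119) - 18130)*(1/69791) = (sqrt(-1*(-1/284) - 15119) - 18130)*(1/69791) = (sqrt(1/284 - 15119) - 18130)*(1/69791) = (sqrt(-4293795/284) - 18130)*(1/69791) = (I*sqrt(304859445)/142 - 18130)*(1/69791) = (-18130 + I*sqrt(304859445)/142)*(1/69791) = -18130/69791 + I*sqrt(304859445)/9910322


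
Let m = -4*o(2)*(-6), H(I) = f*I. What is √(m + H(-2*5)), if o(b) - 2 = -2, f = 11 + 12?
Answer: I*√230 ≈ 15.166*I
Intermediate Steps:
f = 23
H(I) = 23*I
o(b) = 0 (o(b) = 2 - 2 = 0)
m = 0 (m = -4*0*(-6) = 0*(-6) = 0)
√(m + H(-2*5)) = √(0 + 23*(-2*5)) = √(0 + 23*(-10)) = √(0 - 230) = √(-230) = I*√230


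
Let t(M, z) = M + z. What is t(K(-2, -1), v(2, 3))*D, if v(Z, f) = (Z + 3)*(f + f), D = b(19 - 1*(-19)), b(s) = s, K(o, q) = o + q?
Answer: 1026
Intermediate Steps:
D = 38 (D = 19 - 1*(-19) = 19 + 19 = 38)
v(Z, f) = 2*f*(3 + Z) (v(Z, f) = (3 + Z)*(2*f) = 2*f*(3 + Z))
t(K(-2, -1), v(2, 3))*D = ((-2 - 1) + 2*3*(3 + 2))*38 = (-3 + 2*3*5)*38 = (-3 + 30)*38 = 27*38 = 1026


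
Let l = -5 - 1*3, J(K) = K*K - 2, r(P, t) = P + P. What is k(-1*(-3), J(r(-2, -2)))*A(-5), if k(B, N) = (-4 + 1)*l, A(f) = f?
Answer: -120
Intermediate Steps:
r(P, t) = 2*P
J(K) = -2 + K² (J(K) = K² - 2 = -2 + K²)
l = -8 (l = -5 - 3 = -8)
k(B, N) = 24 (k(B, N) = (-4 + 1)*(-8) = -3*(-8) = 24)
k(-1*(-3), J(r(-2, -2)))*A(-5) = 24*(-5) = -120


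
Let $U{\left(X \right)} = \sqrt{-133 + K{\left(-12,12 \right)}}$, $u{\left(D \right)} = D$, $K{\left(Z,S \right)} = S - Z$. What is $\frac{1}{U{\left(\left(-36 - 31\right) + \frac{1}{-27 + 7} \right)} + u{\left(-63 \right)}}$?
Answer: $- \frac{63}{4078} - \frac{i \sqrt{109}}{4078} \approx -0.015449 - 0.0025602 i$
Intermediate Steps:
$U{\left(X \right)} = i \sqrt{109}$ ($U{\left(X \right)} = \sqrt{-133 + \left(12 - -12\right)} = \sqrt{-133 + \left(12 + 12\right)} = \sqrt{-133 + 24} = \sqrt{-109} = i \sqrt{109}$)
$\frac{1}{U{\left(\left(-36 - 31\right) + \frac{1}{-27 + 7} \right)} + u{\left(-63 \right)}} = \frac{1}{i \sqrt{109} - 63} = \frac{1}{-63 + i \sqrt{109}}$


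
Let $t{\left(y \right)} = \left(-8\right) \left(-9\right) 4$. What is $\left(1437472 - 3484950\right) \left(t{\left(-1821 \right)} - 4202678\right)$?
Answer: $8604301072420$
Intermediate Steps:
$t{\left(y \right)} = 288$ ($t{\left(y \right)} = 72 \cdot 4 = 288$)
$\left(1437472 - 3484950\right) \left(t{\left(-1821 \right)} - 4202678\right) = \left(1437472 - 3484950\right) \left(288 - 4202678\right) = \left(-2047478\right) \left(-4202390\right) = 8604301072420$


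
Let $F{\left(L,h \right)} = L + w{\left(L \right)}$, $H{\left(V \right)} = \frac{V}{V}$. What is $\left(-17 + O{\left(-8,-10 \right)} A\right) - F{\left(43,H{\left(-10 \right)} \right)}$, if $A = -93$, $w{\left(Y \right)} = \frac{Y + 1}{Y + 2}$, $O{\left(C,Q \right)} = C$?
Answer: $\frac{30736}{45} \approx 683.02$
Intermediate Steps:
$w{\left(Y \right)} = \frac{1 + Y}{2 + Y}$
$H{\left(V \right)} = 1$
$F{\left(L,h \right)} = L + \frac{1 + L}{2 + L}$
$\left(-17 + O{\left(-8,-10 \right)} A\right) - F{\left(43,H{\left(-10 \right)} \right)} = \left(-17 - -744\right) - \frac{1 + 43 + 43 \left(2 + 43\right)}{2 + 43} = \left(-17 + 744\right) - \frac{1 + 43 + 43 \cdot 45}{45} = 727 - \frac{1 + 43 + 1935}{45} = 727 - \frac{1}{45} \cdot 1979 = 727 - \frac{1979}{45} = \frac{30736}{45}$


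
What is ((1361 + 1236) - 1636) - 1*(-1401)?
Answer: 2362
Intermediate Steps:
((1361 + 1236) - 1636) - 1*(-1401) = (2597 - 1636) + 1401 = 961 + 1401 = 2362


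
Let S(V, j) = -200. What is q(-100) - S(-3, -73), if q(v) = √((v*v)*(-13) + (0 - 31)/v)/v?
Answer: 200 - 3*I*√1444441/1000 ≈ 200.0 - 3.6055*I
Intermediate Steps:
q(v) = √(-31/v - 13*v²)/v (q(v) = √(v²*(-13) - 31/v)/v = √(-13*v² - 31/v)/v = √(-31/v - 13*v²)/v)
q(-100) - S(-3, -73) = √((-31 - 13*(-100)³)/(-100))/(-100) - 1*(-200) = -I*√(-31 - 13*(-1000000))/10/100 + 200 = -I*√(-31 + 13000000)/10/100 + 200 = -3*I*√1444441/10/100 + 200 = -3*I*√1444441/1000 + 200 = 200 - 3*I*√1444441/1000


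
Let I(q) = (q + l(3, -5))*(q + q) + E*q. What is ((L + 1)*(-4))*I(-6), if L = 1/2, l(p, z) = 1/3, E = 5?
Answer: -228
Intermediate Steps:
l(p, z) = 1/3
L = 1/2 ≈ 0.50000
I(q) = 5*q + 2*q*(1/3 + q) (I(q) = (q + 1/3)*(q + q) + 5*q = (1/3 + q)*(2*q) + 5*q = 2*q*(1/3 + q) + 5*q = 5*q + 2*q*(1/3 + q))
((L + 1)*(-4))*I(-6) = ((1/2 + 1)*(-4))*((1/3)*(-6)*(17 + 6*(-6))) = ((3/2)*(-4))*((1/3)*(-6)*(17 - 36)) = -2*(-6)*(-19) = -6*38 = -228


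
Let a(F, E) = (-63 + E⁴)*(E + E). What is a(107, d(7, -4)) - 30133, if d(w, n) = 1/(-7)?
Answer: -506142807/16807 ≈ -30115.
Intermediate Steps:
d(w, n) = -⅐
a(F, E) = 2*E*(-63 + E⁴) (a(F, E) = (-63 + E⁴)*(2*E) = 2*E*(-63 + E⁴))
a(107, d(7, -4)) - 30133 = 2*(-⅐)*(-63 + (-⅐)⁴) - 30133 = 2*(-⅐)*(-63 + 1/2401) - 30133 = 2*(-⅐)*(-151262/2401) - 30133 = 302524/16807 - 30133 = -506142807/16807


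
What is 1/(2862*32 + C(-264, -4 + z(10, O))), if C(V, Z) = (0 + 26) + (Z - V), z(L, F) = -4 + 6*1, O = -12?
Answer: 1/91872 ≈ 1.0885e-5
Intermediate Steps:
z(L, F) = 2 (z(L, F) = -4 + 6 = 2)
C(V, Z) = 26 + Z - V (C(V, Z) = 26 + (Z - V) = 26 + Z - V)
1/(2862*32 + C(-264, -4 + z(10, O))) = 1/(2862*32 + (26 + (-4 + 2) - 1*(-264))) = 1/(91584 + (26 - 2 + 264)) = 1/(91584 + 288) = 1/91872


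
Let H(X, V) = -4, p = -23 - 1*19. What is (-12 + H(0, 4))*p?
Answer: 672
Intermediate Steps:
p = -42 (p = -23 - 19 = -42)
(-12 + H(0, 4))*p = (-12 - 4)*(-42) = -16*(-42) = 672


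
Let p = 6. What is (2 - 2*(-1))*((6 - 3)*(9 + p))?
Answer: 180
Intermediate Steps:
(2 - 2*(-1))*((6 - 3)*(9 + p)) = (2 - 2*(-1))*((6 - 3)*(9 + 6)) = (2 + 2)*(3*15) = 4*45 = 180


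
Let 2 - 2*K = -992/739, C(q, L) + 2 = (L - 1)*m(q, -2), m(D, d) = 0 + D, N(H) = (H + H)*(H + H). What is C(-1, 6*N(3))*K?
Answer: -267995/739 ≈ -362.65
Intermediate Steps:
N(H) = 4*H**2 (N(H) = (2*H)*(2*H) = 4*H**2)
m(D, d) = D
C(q, L) = -2 + q*(-1 + L) (C(q, L) = -2 + (L - 1)*q = -2 + (-1 + L)*q = -2 + q*(-1 + L))
K = 1235/739 (K = 1 - (-496)/739 = 1 - 1/2*(-992/739) = 1 + 496/739 = 1235/739 ≈ 1.6712)
C(-1, 6*N(3))*K = (-2 - 1*(-1) + (6*(4*3**2))*(-1))*(1235/739) = (-2 + 1 + (6*(4*9))*(-1))*(1235/739) = (-2 + 1 + (6*36)*(-1))*(1235/739) = (-2 + 1 + 216*(-1))*(1235/739) = (-2 + 1 - 216)*(1235/739) = -217*1235/739 = -267995/739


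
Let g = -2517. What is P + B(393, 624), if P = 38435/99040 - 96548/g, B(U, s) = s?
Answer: 33042374227/49856736 ≈ 662.75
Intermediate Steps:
P = 1931770963/49856736 (P = 38435/99040 - 96548/(-2517) = 38435*(1/99040) - 96548*(-1/2517) = 7687/19808 + 96548/2517 = 1931770963/49856736 ≈ 38.746)
P + B(393, 624) = 1931770963/49856736 + 624 = 33042374227/49856736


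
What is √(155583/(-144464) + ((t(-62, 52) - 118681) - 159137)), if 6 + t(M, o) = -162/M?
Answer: I*√348249126049931595/1119596 ≈ 527.09*I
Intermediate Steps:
t(M, o) = -6 - 162/M
√(155583/(-144464) + ((t(-62, 52) - 118681) - 159137)) = √(155583/(-144464) + (((-6 - 162/(-62)) - 118681) - 159137)) = √(155583*(-1/144464) + (((-6 - 162*(-1/62)) - 118681) - 159137)) = √(-155583/144464 + (((-6 + 81/31) - 118681) - 159137)) = √(-155583/144464 + ((-105/31 - 118681) - 159137)) = √(-155583/144464 + (-3679216/31 - 159137)) = √(-155583/144464 - 8612463/31) = √(-1244195677905/4478384) = I*√348249126049931595/1119596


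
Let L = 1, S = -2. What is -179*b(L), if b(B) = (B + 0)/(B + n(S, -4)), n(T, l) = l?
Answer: 179/3 ≈ 59.667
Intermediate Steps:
b(B) = B/(-4 + B) (b(B) = (B + 0)/(B - 4) = B/(-4 + B))
-179*b(L) = -179/(-4 + 1) = -179/(-3) = -179*(-1)/3 = -179*(-⅓) = 179/3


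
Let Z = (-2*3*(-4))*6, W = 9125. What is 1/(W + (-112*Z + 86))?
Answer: -1/6917 ≈ -0.00014457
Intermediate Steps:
Z = 144 (Z = -6*(-4)*6 = 24*6 = 144)
1/(W + (-112*Z + 86)) = 1/(9125 + (-112*144 + 86)) = 1/(9125 + (-16128 + 86)) = 1/(9125 - 16042) = 1/(-6917) = -1/6917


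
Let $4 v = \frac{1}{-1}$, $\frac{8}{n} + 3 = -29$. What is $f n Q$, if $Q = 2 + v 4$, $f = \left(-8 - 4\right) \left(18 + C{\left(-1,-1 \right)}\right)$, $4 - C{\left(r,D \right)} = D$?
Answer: $69$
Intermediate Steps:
$n = - \frac{1}{4}$ ($n = \frac{8}{-3 - 29} = \frac{8}{-32} = 8 \left(- \frac{1}{32}\right) = - \frac{1}{4} \approx -0.25$)
$v = - \frac{1}{4}$ ($v = \frac{1}{4 \left(-1\right)} = \frac{1}{4} \left(-1\right) = - \frac{1}{4} \approx -0.25$)
$C{\left(r,D \right)} = 4 - D$
$f = -276$ ($f = \left(-8 - 4\right) \left(18 + \left(4 - -1\right)\right) = - 12 \left(18 + \left(4 + 1\right)\right) = - 12 \left(18 + 5\right) = \left(-12\right) 23 = -276$)
$Q = 1$ ($Q = 2 - 1 = 1$)
$f n Q = \left(-276\right) \left(- \frac{1}{4}\right) 1 = 69 \cdot 1 = 69$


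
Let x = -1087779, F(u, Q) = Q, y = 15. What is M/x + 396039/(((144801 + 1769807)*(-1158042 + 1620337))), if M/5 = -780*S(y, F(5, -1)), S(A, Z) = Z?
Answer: -67676718588169/18878590221623440 ≈ -0.0035848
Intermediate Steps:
M = 3900 (M = 5*(-780*(-1)) = 5*780 = 3900)
M/x + 396039/(((144801 + 1769807)*(-1158042 + 1620337))) = 3900/(-1087779) + 396039/(((144801 + 1769807)*(-1158042 + 1620337))) = 3900*(-1/1087779) + 396039/((1914608*462295)) = -1300/362593 + 396039/885113705360 = -67676718588169/18878590221623440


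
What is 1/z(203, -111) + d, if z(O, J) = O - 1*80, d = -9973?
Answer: -1226678/123 ≈ -9973.0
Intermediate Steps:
z(O, J) = -80 + O (z(O, J) = O - 80 = -80 + O)
1/z(203, -111) + d = 1/(-80 + 203) - 9973 = 1/123 - 9973 = -1226678/123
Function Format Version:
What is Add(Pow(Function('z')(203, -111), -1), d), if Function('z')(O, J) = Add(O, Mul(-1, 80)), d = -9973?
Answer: Rational(-1226678, 123) ≈ -9973.0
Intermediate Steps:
Function('z')(O, J) = Add(-80, O) (Function('z')(O, J) = Add(O, -80) = Add(-80, O))
Add(Pow(Function('z')(203, -111), -1), d) = Add(Pow(Add(-80, 203), -1), -9973) = Add(Pow(123, -1), -9973) = Add(Rational(1, 123), -9973) = Rational(-1226678, 123)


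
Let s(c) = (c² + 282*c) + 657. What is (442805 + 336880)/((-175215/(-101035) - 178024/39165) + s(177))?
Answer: 88149755378025/9259145874661 ≈ 9.5203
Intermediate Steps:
s(c) = 657 + c² + 282*c
(442805 + 336880)/((-175215/(-101035) - 178024/39165) + s(177)) = (442805 + 336880)/((-175215/(-101035) - 178024/39165) + (657 + 177² + 282*177)) = 779685/((-175215*(-1/101035) - 178024*1/39165) + (657 + 31329 + 49914)) = 779685/((35043/20207 - 25432/5595) + 81900) = 779685/(-317838839/113058165 + 81900) = 779685/(9259145874661/113058165) = 779685*(113058165/9259145874661) = 88149755378025/9259145874661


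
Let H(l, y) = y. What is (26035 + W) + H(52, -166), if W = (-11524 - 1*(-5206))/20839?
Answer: 41467521/1603 ≈ 25869.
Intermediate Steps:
W = -486/1603 (W = (-11524 + 5206)*(1/20839) = -6318*1/20839 = -486/1603 ≈ -0.30318)
(26035 + W) + H(52, -166) = (26035 - 486/1603) - 166 = 41733619/1603 - 166 = 41467521/1603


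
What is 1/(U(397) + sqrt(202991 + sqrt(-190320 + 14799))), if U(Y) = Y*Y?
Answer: 1/(157609 + sqrt(202991 + I*sqrt(175521))) ≈ 6.3267e-6 - 2.0e-11*I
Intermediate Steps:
U(Y) = Y**2
1/(U(397) + sqrt(202991 + sqrt(-190320 + 14799))) = 1/(397**2 + sqrt(202991 + sqrt(-190320 + 14799))) = 1/(157609 + sqrt(202991 + sqrt(-175521))) = 1/(157609 + sqrt(202991 + I*sqrt(175521)))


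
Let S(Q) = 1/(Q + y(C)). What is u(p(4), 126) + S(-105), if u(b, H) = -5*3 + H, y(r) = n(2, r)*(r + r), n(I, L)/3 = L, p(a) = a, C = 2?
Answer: 8990/81 ≈ 110.99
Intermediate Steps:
n(I, L) = 3*L
y(r) = 6*r² (y(r) = (3*r)*(r + r) = (3*r)*(2*r) = 6*r²)
u(b, H) = -15 + H
S(Q) = 1/(24 + Q) (S(Q) = 1/(Q + 6*2²) = 1/(Q + 6*4) = 1/(Q + 24) = 1/(24 + Q))
u(p(4), 126) + S(-105) = (-15 + 126) + 1/(24 - 105) = 111 + 1/(-81) = 111 - 1/81 = 8990/81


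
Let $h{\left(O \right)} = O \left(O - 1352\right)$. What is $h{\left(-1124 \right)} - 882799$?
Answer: $1900225$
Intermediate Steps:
$h{\left(O \right)} = O \left(-1352 + O\right)$
$h{\left(-1124 \right)} - 882799 = - 1124 \left(-1352 - 1124\right) - 882799 = \left(-1124\right) \left(-2476\right) - 882799 = 2783024 - 882799 = 1900225$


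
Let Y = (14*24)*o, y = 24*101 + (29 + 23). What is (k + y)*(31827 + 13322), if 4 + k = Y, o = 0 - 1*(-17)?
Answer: 369499416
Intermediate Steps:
y = 2476 (y = 2424 + 52 = 2476)
o = 17 (o = 0 + 17 = 17)
Y = 5712 (Y = (14*24)*17 = 336*17 = 5712)
k = 5708 (k = -4 + 5712 = 5708)
(k + y)*(31827 + 13322) = (5708 + 2476)*(31827 + 13322) = 8184*45149 = 369499416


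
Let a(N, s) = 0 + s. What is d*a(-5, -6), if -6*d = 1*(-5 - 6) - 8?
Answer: -19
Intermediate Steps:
a(N, s) = s
d = 19/6 (d = -(1*(-5 - 6) - 8)/6 = -(1*(-11) - 8)/6 = -(-11 - 8)/6 = -1/6*(-19) = 19/6 ≈ 3.1667)
d*a(-5, -6) = (19/6)*(-6) = -19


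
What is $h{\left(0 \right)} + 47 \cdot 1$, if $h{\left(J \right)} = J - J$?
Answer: $47$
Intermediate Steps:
$h{\left(J \right)} = 0$
$h{\left(0 \right)} + 47 \cdot 1 = 0 + 47 \cdot 1 = 0 + 47 = 47$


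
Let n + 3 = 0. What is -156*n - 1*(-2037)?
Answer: 2505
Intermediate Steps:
n = -3 (n = -3 + 0 = -3)
-156*n - 1*(-2037) = -156*(-3) - 1*(-2037) = 468 + 2037 = 2505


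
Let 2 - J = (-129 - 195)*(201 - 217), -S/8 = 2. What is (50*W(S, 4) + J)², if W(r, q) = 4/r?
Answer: 107931321/4 ≈ 2.6983e+7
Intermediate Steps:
S = -16 (S = -8*2 = -16)
J = -5182 (J = 2 - (-129 - 195)*(201 - 217) = 2 - (-324)*(-16) = 2 - 1*5184 = 2 - 5184 = -5182)
(50*W(S, 4) + J)² = (50*(4/(-16)) - 5182)² = (50*(4*(-1/16)) - 5182)² = (50*(-¼) - 5182)² = (-25/2 - 5182)² = (-10389/2)² = 107931321/4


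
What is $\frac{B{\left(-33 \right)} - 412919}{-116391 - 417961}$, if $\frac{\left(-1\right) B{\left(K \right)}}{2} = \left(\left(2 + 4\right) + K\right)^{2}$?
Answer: $\frac{414377}{534352} \approx 0.77548$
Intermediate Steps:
$B{\left(K \right)} = - 2 \left(6 + K\right)^{2}$ ($B{\left(K \right)} = - 2 \left(\left(2 + 4\right) + K\right)^{2} = - 2 \left(6 + K\right)^{2}$)
$\frac{B{\left(-33 \right)} - 412919}{-116391 - 417961} = \frac{- 2 \left(6 - 33\right)^{2} - 412919}{-116391 - 417961} = \frac{- 2 \left(-27\right)^{2} - 412919}{-534352} = \left(\left(-2\right) 729 - 412919\right) \left(- \frac{1}{534352}\right) = \left(-1458 - 412919\right) \left(- \frac{1}{534352}\right) = \left(-414377\right) \left(- \frac{1}{534352}\right) = \frac{414377}{534352}$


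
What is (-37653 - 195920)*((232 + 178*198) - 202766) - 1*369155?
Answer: 39074058015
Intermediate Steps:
(-37653 - 195920)*((232 + 178*198) - 202766) - 1*369155 = -233573*((232 + 35244) - 202766) - 369155 = -233573*(35476 - 202766) - 369155 = -233573*(-167290) - 369155 = 39074427170 - 369155 = 39074058015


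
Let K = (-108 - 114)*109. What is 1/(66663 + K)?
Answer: 1/42465 ≈ 2.3549e-5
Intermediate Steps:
K = -24198 (K = -222*109 = -24198)
1/(66663 + K) = 1/(66663 - 24198) = 1/42465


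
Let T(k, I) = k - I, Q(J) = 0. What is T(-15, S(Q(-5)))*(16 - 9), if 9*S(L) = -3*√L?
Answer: -105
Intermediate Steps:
S(L) = -√L/3 (S(L) = (-3*√L)/9 = -√L/3)
T(-15, S(Q(-5)))*(16 - 9) = (-15 - (-1)*√0/3)*(16 - 9) = (-15 - (-1)*0/3)*7 = (-15 - 1*0)*7 = (-15 + 0)*7 = -15*7 = -105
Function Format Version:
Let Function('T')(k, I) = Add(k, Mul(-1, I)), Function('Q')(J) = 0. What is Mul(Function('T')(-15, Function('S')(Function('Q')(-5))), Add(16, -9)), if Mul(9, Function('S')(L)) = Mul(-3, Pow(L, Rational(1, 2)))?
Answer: -105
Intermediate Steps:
Function('S')(L) = Mul(Rational(-1, 3), Pow(L, Rational(1, 2))) (Function('S')(L) = Mul(Rational(1, 9), Mul(-3, Pow(L, Rational(1, 2)))) = Mul(Rational(-1, 3), Pow(L, Rational(1, 2))))
Mul(Function('T')(-15, Function('S')(Function('Q')(-5))), Add(16, -9)) = Mul(Add(-15, Mul(-1, Mul(Rational(-1, 3), Pow(0, Rational(1, 2))))), Add(16, -9)) = Mul(Add(-15, Mul(-1, Mul(Rational(-1, 3), 0))), 7) = Mul(Add(-15, Mul(-1, 0)), 7) = Mul(Add(-15, 0), 7) = Mul(-15, 7) = -105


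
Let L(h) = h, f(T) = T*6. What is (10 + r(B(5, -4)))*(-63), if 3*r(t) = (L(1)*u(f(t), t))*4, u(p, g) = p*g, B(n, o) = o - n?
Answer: -41454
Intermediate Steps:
f(T) = 6*T
u(p, g) = g*p
r(t) = 8*t² (r(t) = ((1*(t*(6*t)))*4)/3 = ((1*(6*t²))*4)/3 = ((6*t²)*4)/3 = (24*t²)/3 = 8*t²)
(10 + r(B(5, -4)))*(-63) = (10 + 8*(-4 - 1*5)²)*(-63) = (10 + 8*(-4 - 5)²)*(-63) = (10 + 8*(-9)²)*(-63) = (10 + 8*81)*(-63) = (10 + 648)*(-63) = 658*(-63) = -41454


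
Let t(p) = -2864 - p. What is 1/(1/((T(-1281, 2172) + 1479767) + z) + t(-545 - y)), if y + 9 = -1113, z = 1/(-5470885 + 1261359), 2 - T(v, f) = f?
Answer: -6219982989021/21402961461011735 ≈ -0.00029061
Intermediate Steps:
T(v, f) = 2 - f
z = -1/4209526 (z = 1/(-4209526) = -1/4209526 ≈ -2.3756e-7)
y = -1122 (y = -9 - 1113 = -1122)
1/(1/((T(-1281, 2172) + 1479767) + z) + t(-545 - y)) = 1/(1/(((2 - 1*2172) + 1479767) - 1/4209526) + (-2864 - (-545 - 1*(-1122)))) = 1/(1/(((2 - 2172) + 1479767) - 1/4209526) + (-2864 - (-545 + 1122))) = 1/(1/((-2170 + 1479767) - 1/4209526) + (-2864 - 1*577)) = 1/(1/(1477597 - 1/4209526) + (-2864 - 577)) = 1/(1/(6219982989021/4209526) - 3441) = 1/(4209526/6219982989021 - 3441) = 1/(-21402961461011735/6219982989021) = -6219982989021/21402961461011735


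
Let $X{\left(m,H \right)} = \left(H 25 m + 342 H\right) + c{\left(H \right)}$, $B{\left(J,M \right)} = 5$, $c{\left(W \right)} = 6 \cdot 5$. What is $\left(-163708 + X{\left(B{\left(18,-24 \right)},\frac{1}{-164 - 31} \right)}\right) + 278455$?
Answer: $\frac{22381048}{195} \approx 1.1477 \cdot 10^{5}$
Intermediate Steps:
$c{\left(W \right)} = 30$
$X{\left(m,H \right)} = 30 + 342 H + 25 H m$ ($X{\left(m,H \right)} = \left(H 25 m + 342 H\right) + 30 = \left(25 H m + 342 H\right) + 30 = \left(342 H + 25 H m\right) + 30 = 30 + 342 H + 25 H m$)
$\left(-163708 + X{\left(B{\left(18,-24 \right)},\frac{1}{-164 - 31} \right)}\right) + 278455 = \left(-163708 + \left(30 + \frac{342}{-164 - 31} + 25 \frac{1}{-164 - 31} \cdot 5\right)\right) + 278455 = \left(-163708 + \left(30 + \frac{342}{-195} + 25 \frac{1}{-195} \cdot 5\right)\right) + 278455 = \left(-163708 + \left(30 + 342 \left(- \frac{1}{195}\right) + 25 \left(- \frac{1}{195}\right) 5\right)\right) + 278455 = \left(-163708 - - \frac{5383}{195}\right) + 278455 = \left(-163708 + \frac{5383}{195}\right) + 278455 = - \frac{31917677}{195} + 278455 = \frac{22381048}{195}$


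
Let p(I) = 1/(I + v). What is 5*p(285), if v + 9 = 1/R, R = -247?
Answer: 1235/68171 ≈ 0.018116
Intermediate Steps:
v = -2224/247 (v = -9 + 1/(-247) = -9 - 1/247 = -2224/247 ≈ -9.0040)
p(I) = 1/(-2224/247 + I) (p(I) = 1/(I - 2224/247) = 1/(-2224/247 + I))
5*p(285) = 5*(247/(-2224 + 247*285)) = 5*(247/(-2224 + 70395)) = 5*(247/68171) = 1235/68171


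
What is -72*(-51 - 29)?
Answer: 5760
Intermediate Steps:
-72*(-51 - 29) = -72*(-80) = 5760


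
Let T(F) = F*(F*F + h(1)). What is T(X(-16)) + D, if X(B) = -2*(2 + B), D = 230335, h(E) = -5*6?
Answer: 251447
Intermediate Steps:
h(E) = -30
X(B) = -4 - 2*B
T(F) = F*(-30 + F**2) (T(F) = F*(F*F - 30) = F*(F**2 - 30) = F*(-30 + F**2))
T(X(-16)) + D = (-4 - 2*(-16))*(-30 + (-4 - 2*(-16))**2) + 230335 = (-4 + 32)*(-30 + (-4 + 32)**2) + 230335 = 28*(-30 + 28**2) + 230335 = 28*(-30 + 784) + 230335 = 28*754 + 230335 = 21112 + 230335 = 251447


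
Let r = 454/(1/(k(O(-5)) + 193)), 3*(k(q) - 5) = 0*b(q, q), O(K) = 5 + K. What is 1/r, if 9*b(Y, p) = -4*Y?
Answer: 1/89892 ≈ 1.1124e-5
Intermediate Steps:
b(Y, p) = -4*Y/9 (b(Y, p) = (-4*Y)/9 = -4*Y/9)
k(q) = 5 (k(q) = 5 + (0*(-4*q/9))/3 = 5 + (⅓)*0 = 5 + 0 = 5)
r = 89892 (r = 454/(1/(5 + 193)) = 454/(1/198) = 454*198 = 89892)
1/r = 1/89892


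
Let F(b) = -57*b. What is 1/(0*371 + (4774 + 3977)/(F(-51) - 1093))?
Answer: 1814/8751 ≈ 0.20729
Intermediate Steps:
1/(0*371 + (4774 + 3977)/(F(-51) - 1093)) = 1/(0*371 + (4774 + 3977)/(-57*(-51) - 1093)) = 1/(0 + 8751/(2907 - 1093)) = 1/(0 + 8751/1814) = 1/(8751/1814) = 1814/8751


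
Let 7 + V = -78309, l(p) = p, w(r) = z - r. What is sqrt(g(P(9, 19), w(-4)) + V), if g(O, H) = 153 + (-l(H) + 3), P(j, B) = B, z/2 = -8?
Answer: 2*I*sqrt(19537) ≈ 279.55*I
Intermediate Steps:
z = -16 (z = 2*(-8) = -16)
w(r) = -16 - r
V = -78316 (V = -7 - 78309 = -78316)
g(O, H) = 156 - H (g(O, H) = 153 + (-H + 3) = 153 + (3 - H) = 156 - H)
sqrt(g(P(9, 19), w(-4)) + V) = sqrt((156 - (-16 - 1*(-4))) - 78316) = sqrt((156 - (-16 + 4)) - 78316) = sqrt((156 - 1*(-12)) - 78316) = sqrt((156 + 12) - 78316) = sqrt(168 - 78316) = sqrt(-78148) = 2*I*sqrt(19537)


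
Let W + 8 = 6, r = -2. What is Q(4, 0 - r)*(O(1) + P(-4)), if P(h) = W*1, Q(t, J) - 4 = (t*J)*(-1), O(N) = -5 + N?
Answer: 24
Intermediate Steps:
W = -2 (W = -8 + 6 = -2)
Q(t, J) = 4 - J*t (Q(t, J) = 4 + (t*J)*(-1) = 4 + (J*t)*(-1) = 4 - J*t)
P(h) = -2 (P(h) = -2*1 = -2)
Q(4, 0 - r)*(O(1) + P(-4)) = (4 - 1*(0 - 1*(-2))*4)*((-5 + 1) - 2) = (4 - 1*(0 + 2)*4)*(-4 - 2) = (4 - 1*2*4)*(-6) = (4 - 8)*(-6) = -4*(-6) = 24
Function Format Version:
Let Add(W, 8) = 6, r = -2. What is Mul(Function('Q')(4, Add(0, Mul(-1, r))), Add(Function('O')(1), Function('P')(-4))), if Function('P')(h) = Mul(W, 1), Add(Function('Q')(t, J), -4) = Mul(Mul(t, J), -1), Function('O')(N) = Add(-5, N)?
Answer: 24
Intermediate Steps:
W = -2 (W = Add(-8, 6) = -2)
Function('Q')(t, J) = Add(4, Mul(-1, J, t)) (Function('Q')(t, J) = Add(4, Mul(Mul(t, J), -1)) = Add(4, Mul(Mul(J, t), -1)) = Add(4, Mul(-1, J, t)))
Function('P')(h) = -2 (Function('P')(h) = Mul(-2, 1) = -2)
Mul(Function('Q')(4, Add(0, Mul(-1, r))), Add(Function('O')(1), Function('P')(-4))) = Mul(Add(4, Mul(-1, Add(0, Mul(-1, -2)), 4)), Add(Add(-5, 1), -2)) = Mul(Add(4, Mul(-1, Add(0, 2), 4)), Add(-4, -2)) = Mul(Add(4, Mul(-1, 2, 4)), -6) = Mul(Add(4, -8), -6) = Mul(-4, -6) = 24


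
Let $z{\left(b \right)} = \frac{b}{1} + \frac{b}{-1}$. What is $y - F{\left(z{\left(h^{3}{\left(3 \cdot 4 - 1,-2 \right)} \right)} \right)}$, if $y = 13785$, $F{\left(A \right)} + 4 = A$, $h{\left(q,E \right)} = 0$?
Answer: $13789$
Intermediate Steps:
$z{\left(b \right)} = 0$ ($z{\left(b \right)} = b 1 + b \left(-1\right) = b - b = 0$)
$F{\left(A \right)} = -4 + A$
$y - F{\left(z{\left(h^{3}{\left(3 \cdot 4 - 1,-2 \right)} \right)} \right)} = 13785 - \left(-4 + 0\right) = 13785 - -4 = 13785 + 4 = 13789$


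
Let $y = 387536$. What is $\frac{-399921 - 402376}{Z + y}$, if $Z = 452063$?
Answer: $- \frac{802297}{839599} \approx -0.95557$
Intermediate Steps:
$\frac{-399921 - 402376}{Z + y} = \frac{-399921 - 402376}{452063 + 387536} = - \frac{802297}{839599}$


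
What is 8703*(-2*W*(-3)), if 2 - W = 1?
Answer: 52218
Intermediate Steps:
W = 1 (W = 2 - 1*1 = 2 - 1 = 1)
8703*(-2*W*(-3)) = 8703*(-2*1*(-3)) = 8703*(-2*(-3)) = 8703*6 = 52218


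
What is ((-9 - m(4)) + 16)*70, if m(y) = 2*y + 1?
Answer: -140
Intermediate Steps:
m(y) = 1 + 2*y
((-9 - m(4)) + 16)*70 = ((-9 - (1 + 2*4)) + 16)*70 = ((-9 - (1 + 8)) + 16)*70 = ((-9 - 1*9) + 16)*70 = ((-9 - 9) + 16)*70 = (-18 + 16)*70 = -2*70 = -140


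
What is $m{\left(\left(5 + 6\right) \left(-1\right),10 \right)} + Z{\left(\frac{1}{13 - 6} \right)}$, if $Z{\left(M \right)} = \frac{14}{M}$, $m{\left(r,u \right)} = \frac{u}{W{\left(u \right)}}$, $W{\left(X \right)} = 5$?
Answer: $100$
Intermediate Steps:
$m{\left(r,u \right)} = \frac{u}{5}$
$m{\left(\left(5 + 6\right) \left(-1\right),10 \right)} + Z{\left(\frac{1}{13 - 6} \right)} = \frac{1}{5} \cdot 10 + \frac{14}{\frac{1}{13 - 6}} = 2 + \frac{14}{\frac{1}{7}} = 2 + 14 \frac{1}{\frac{1}{7}} = 2 + 14 \cdot 7 = 2 + 98 = 100$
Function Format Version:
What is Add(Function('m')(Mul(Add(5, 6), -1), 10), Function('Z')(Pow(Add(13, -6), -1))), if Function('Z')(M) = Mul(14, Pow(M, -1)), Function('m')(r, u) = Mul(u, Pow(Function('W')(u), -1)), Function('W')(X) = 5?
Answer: 100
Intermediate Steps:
Function('m')(r, u) = Mul(Rational(1, 5), u) (Function('m')(r, u) = Mul(u, Pow(5, -1)) = Mul(u, Rational(1, 5)) = Mul(Rational(1, 5), u))
Add(Function('m')(Mul(Add(5, 6), -1), 10), Function('Z')(Pow(Add(13, -6), -1))) = Add(Mul(Rational(1, 5), 10), Mul(14, Pow(Pow(Add(13, -6), -1), -1))) = Add(2, Mul(14, Pow(Pow(7, -1), -1))) = Add(2, Mul(14, Pow(Rational(1, 7), -1))) = Add(2, Mul(14, 7)) = Add(2, 98) = 100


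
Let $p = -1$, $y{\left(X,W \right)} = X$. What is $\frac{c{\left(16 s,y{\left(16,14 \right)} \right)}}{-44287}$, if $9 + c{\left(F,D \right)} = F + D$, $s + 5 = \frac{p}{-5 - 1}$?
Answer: $\frac{211}{132861} \approx 0.0015881$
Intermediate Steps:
$s = - \frac{29}{6}$ ($s = -5 - \frac{1}{-5 - 1} = -5 - \frac{1}{-6} = -5 - - \frac{1}{6} = -5 + \frac{1}{6} = - \frac{29}{6} \approx -4.8333$)
$c{\left(F,D \right)} = -9 + D + F$ ($c{\left(F,D \right)} = -9 + \left(F + D\right) = -9 + \left(D + F\right) = -9 + D + F$)
$\frac{c{\left(16 s,y{\left(16,14 \right)} \right)}}{-44287} = \frac{-9 + 16 + 16 \left(- \frac{29}{6}\right)}{-44287} = \left(-9 + 16 - \frac{232}{3}\right) \left(- \frac{1}{44287}\right) = \left(- \frac{211}{3}\right) \left(- \frac{1}{44287}\right) = \frac{211}{132861}$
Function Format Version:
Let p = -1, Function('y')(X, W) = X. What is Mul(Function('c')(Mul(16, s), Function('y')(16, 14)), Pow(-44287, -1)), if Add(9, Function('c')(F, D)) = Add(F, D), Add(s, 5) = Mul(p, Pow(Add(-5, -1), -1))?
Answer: Rational(211, 132861) ≈ 0.0015881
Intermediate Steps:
s = Rational(-29, 6) (s = Add(-5, Mul(-1, Pow(Add(-5, -1), -1))) = Add(-5, Mul(-1, Pow(-6, -1))) = Add(-5, Mul(-1, Rational(-1, 6))) = Add(-5, Rational(1, 6)) = Rational(-29, 6) ≈ -4.8333)
Function('c')(F, D) = Add(-9, D, F) (Function('c')(F, D) = Add(-9, Add(F, D)) = Add(-9, Add(D, F)) = Add(-9, D, F))
Mul(Function('c')(Mul(16, s), Function('y')(16, 14)), Pow(-44287, -1)) = Mul(Add(-9, 16, Mul(16, Rational(-29, 6))), Pow(-44287, -1)) = Mul(Add(-9, 16, Rational(-232, 3)), Rational(-1, 44287)) = Mul(Rational(-211, 3), Rational(-1, 44287)) = Rational(211, 132861)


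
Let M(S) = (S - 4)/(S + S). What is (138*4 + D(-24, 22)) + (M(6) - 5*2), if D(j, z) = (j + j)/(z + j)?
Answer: 3397/6 ≈ 566.17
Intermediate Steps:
M(S) = (-4 + S)/(2*S) (M(S) = (-4 + S)/((2*S)) = (-4 + S)*(1/(2*S)) = (-4 + S)/(2*S))
D(j, z) = 2*j/(j + z) (D(j, z) = (2*j)/(j + z) = 2*j/(j + z))
(138*4 + D(-24, 22)) + (M(6) - 5*2) = (138*4 + 2*(-24)/(-24 + 22)) + ((1/2)*(-4 + 6)/6 - 5*2) = (552 + 2*(-24)/(-2)) + ((1/2)*(1/6)*2 - 10) = (552 + 2*(-24)*(-1/2)) + (1/6 - 10) = (552 + 24) - 59/6 = 576 - 59/6 = 3397/6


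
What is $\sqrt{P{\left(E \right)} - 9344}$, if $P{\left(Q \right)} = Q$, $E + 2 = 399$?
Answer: $i \sqrt{8947} \approx 94.589 i$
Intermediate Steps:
$E = 397$ ($E = -2 + 399 = 397$)
$\sqrt{P{\left(E \right)} - 9344} = \sqrt{397 - 9344} = \sqrt{-8947} = i \sqrt{8947}$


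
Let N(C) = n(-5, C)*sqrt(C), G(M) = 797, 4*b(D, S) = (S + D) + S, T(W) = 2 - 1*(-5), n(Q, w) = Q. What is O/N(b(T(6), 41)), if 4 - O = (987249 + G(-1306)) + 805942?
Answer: 3587968*sqrt(89)/445 ≈ 76065.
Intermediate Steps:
T(W) = 7 (T(W) = 2 + 5 = 7)
b(D, S) = S/2 + D/4 (b(D, S) = ((S + D) + S)/4 = ((D + S) + S)/4 = (D + 2*S)/4 = S/2 + D/4)
O = -1793984 (O = 4 - ((987249 + 797) + 805942) = 4 - (988046 + 805942) = 4 - 1*1793988 = 4 - 1793988 = -1793984)
N(C) = -5*sqrt(C)
O/N(b(T(6), 41)) = -1793984*(-1/(5*sqrt((1/2)*41 + (1/4)*7))) = -1793984*(-1/(5*sqrt(41/2 + 7/4))) = -1793984*(-2*sqrt(89)/445) = -(-3587968)*sqrt(89)/445 = 3587968*sqrt(89)/445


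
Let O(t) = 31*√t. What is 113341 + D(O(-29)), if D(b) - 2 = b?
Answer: 113343 + 31*I*√29 ≈ 1.1334e+5 + 166.94*I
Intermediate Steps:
D(b) = 2 + b
113341 + D(O(-29)) = 113341 + (2 + 31*√(-29)) = 113341 + (2 + 31*(I*√29)) = 113341 + (2 + 31*I*√29) = 113343 + 31*I*√29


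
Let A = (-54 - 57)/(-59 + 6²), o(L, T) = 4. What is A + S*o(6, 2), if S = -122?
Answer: -11113/23 ≈ -483.17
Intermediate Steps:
A = 111/23 (A = -111/(-59 + 36) = -111/(-23) = -111*(-1/23) = 111/23 ≈ 4.8261)
A + S*o(6, 2) = 111/23 - 122*4 = 111/23 - 488 = -11113/23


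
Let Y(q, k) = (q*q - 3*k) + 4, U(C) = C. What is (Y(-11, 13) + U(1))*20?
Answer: 1740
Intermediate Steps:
Y(q, k) = 4 + q² - 3*k (Y(q, k) = (q² - 3*k) + 4 = 4 + q² - 3*k)
(Y(-11, 13) + U(1))*20 = ((4 + (-11)² - 3*13) + 1)*20 = ((4 + 121 - 39) + 1)*20 = (86 + 1)*20 = 87*20 = 1740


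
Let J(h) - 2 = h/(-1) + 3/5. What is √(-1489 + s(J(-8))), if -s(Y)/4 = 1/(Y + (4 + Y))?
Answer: I*√656719/21 ≈ 38.59*I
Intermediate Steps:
J(h) = 13/5 - h (J(h) = 2 + (h/(-1) + 3/5) = 2 + (h*(-1) + 3*(⅕)) = 2 + (-h + ⅗) = 2 + (⅗ - h) = 13/5 - h)
s(Y) = -4/(4 + 2*Y) (s(Y) = -4/(Y + (4 + Y)) = -4/(4 + 2*Y))
√(-1489 + s(J(-8))) = √(-1489 - 2/(2 + (13/5 - 1*(-8)))) = √(-1489 - 2/(2 + (13/5 + 8))) = √(-1489 - 2/(2 + 53/5)) = √(-1489 - 2/63/5) = √(-1489 - 2*5/63) = √(-1489 - 10/63) = √(-93817/63) = I*√656719/21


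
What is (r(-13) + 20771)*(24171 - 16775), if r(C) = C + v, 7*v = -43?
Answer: 1074365148/7 ≈ 1.5348e+8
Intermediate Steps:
v = -43/7 (v = (⅐)*(-43) = -43/7 ≈ -6.1429)
r(C) = -43/7 + C (r(C) = C - 43/7 = -43/7 + C)
(r(-13) + 20771)*(24171 - 16775) = ((-43/7 - 13) + 20771)*(24171 - 16775) = (-134/7 + 20771)*7396 = (145263/7)*7396 = 1074365148/7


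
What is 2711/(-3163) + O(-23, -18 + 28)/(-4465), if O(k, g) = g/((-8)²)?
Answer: -77472699/90385888 ≈ -0.85713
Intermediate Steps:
O(k, g) = g/64
2711/(-3163) + O(-23, -18 + 28)/(-4465) = 2711/(-3163) + ((-18 + 28)/64)/(-4465) = 2711*(-1/3163) + ((1/64)*10)*(-1/4465) = -2711/3163 + (5/32)*(-1/4465) = -2711/3163 - 1/28576 = -77472699/90385888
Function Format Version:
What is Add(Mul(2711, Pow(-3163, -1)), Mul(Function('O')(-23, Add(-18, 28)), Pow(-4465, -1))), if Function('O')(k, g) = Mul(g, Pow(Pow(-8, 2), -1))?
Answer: Rational(-77472699, 90385888) ≈ -0.85713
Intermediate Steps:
Function('O')(k, g) = Mul(Rational(1, 64), g) (Function('O')(k, g) = Mul(g, Pow(64, -1)) = Mul(g, Rational(1, 64)) = Mul(Rational(1, 64), g))
Add(Mul(2711, Pow(-3163, -1)), Mul(Function('O')(-23, Add(-18, 28)), Pow(-4465, -1))) = Add(Mul(2711, Pow(-3163, -1)), Mul(Mul(Rational(1, 64), Add(-18, 28)), Pow(-4465, -1))) = Add(Mul(2711, Rational(-1, 3163)), Mul(Mul(Rational(1, 64), 10), Rational(-1, 4465))) = Add(Rational(-2711, 3163), Mul(Rational(5, 32), Rational(-1, 4465))) = Add(Rational(-2711, 3163), Rational(-1, 28576)) = Rational(-77472699, 90385888)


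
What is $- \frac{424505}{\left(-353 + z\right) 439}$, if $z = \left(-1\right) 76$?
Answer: $\frac{424505}{188331} \approx 2.254$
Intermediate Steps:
$z = -76$
$- \frac{424505}{\left(-353 + z\right) 439} = - \frac{424505}{\left(-353 - 76\right) 439} = - \frac{424505}{\left(-429\right) 439} = - \frac{424505}{-188331} = \left(-424505\right) \left(- \frac{1}{188331}\right) = \frac{424505}{188331}$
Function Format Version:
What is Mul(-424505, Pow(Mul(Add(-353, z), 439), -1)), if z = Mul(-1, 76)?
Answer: Rational(424505, 188331) ≈ 2.2540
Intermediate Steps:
z = -76
Mul(-424505, Pow(Mul(Add(-353, z), 439), -1)) = Mul(-424505, Pow(Mul(Add(-353, -76), 439), -1)) = Mul(-424505, Pow(Mul(-429, 439), -1)) = Mul(-424505, Pow(-188331, -1)) = Mul(-424505, Rational(-1, 188331)) = Rational(424505, 188331)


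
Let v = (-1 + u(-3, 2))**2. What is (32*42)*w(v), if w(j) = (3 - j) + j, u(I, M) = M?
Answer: 4032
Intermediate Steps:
v = 1 (v = (-1 + 2)**2 = 1**2 = 1)
w(j) = 3
(32*42)*w(v) = (32*42)*3 = 1344*3 = 4032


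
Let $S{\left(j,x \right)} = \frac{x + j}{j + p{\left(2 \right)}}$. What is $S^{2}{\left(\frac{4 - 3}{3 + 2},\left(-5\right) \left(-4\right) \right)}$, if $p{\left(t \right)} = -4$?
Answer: $\frac{10201}{361} \approx 28.258$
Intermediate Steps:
$S{\left(j,x \right)} = \frac{j + x}{-4 + j}$ ($S{\left(j,x \right)} = \frac{x + j}{j - 4} = \frac{j + x}{-4 + j}$)
$S^{2}{\left(\frac{4 - 3}{3 + 2},\left(-5\right) \left(-4\right) \right)} = \left(\frac{\frac{4 - 3}{3 + 2} - -20}{-4 + \frac{4 - 3}{3 + 2}}\right)^{2} = \left(\frac{1 \cdot \frac{1}{5} + 20}{-4 + 1 \cdot \frac{1}{5}}\right)^{2} = \left(\frac{\frac{1}{5} + 20}{-4 + \frac{1}{5}}\right)^{2} = \left(\frac{1}{- \frac{19}{5}} \cdot \frac{101}{5}\right)^{2} = \left(\left(- \frac{5}{19}\right) \frac{101}{5}\right)^{2} = \left(- \frac{101}{19}\right)^{2} = \frac{10201}{361}$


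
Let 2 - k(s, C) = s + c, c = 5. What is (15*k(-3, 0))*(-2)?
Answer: 0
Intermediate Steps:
k(s, C) = -3 - s (k(s, C) = 2 - (s + 5) = 2 - (5 + s) = 2 + (-5 - s) = -3 - s)
(15*k(-3, 0))*(-2) = (15*(-3 - 1*(-3)))*(-2) = (15*(-3 + 3))*(-2) = (15*0)*(-2) = 0*(-2) = 0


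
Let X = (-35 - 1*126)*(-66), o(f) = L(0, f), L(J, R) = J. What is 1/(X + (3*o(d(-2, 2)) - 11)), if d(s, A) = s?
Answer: 1/10615 ≈ 9.4206e-5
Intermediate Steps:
o(f) = 0
X = 10626 (X = (-35 - 126)*(-66) = -161*(-66) = 10626)
1/(X + (3*o(d(-2, 2)) - 11)) = 1/(10626 + (3*0 - 11)) = 1/(10626 + (0 - 11)) = 1/(10626 - 11) = 1/10615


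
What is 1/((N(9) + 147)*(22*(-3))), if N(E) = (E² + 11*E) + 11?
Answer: -1/22308 ≈ -4.4827e-5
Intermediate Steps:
N(E) = 11 + E² + 11*E
1/((N(9) + 147)*(22*(-3))) = 1/(((11 + 9² + 11*9) + 147)*(22*(-3))) = 1/(((11 + 81 + 99) + 147)*(-66)) = 1/((191 + 147)*(-66)) = 1/(338*(-66)) = 1/(-22308) = -1/22308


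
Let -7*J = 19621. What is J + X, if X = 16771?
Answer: 13968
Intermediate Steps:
J = -2803 (J = -1/7*19621 = -2803)
J + X = -2803 + 16771 = 13968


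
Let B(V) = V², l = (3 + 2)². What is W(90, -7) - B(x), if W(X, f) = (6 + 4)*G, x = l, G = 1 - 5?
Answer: -665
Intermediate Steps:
G = -4
l = 25 (l = 5² = 25)
x = 25
W(X, f) = -40 (W(X, f) = (6 + 4)*(-4) = 10*(-4) = -40)
W(90, -7) - B(x) = -40 - 1*25² = -40 - 1*625 = -40 - 625 = -665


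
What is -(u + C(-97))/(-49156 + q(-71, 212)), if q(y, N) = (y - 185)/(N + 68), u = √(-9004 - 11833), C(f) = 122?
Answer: 2135/860246 + 35*I*√20837/1720492 ≈ 0.0024818 + 0.0029365*I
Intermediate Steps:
u = I*√20837 (u = √(-20837) = I*√20837 ≈ 144.35*I)
q(y, N) = (-185 + y)/(68 + N)
-(u + C(-97))/(-49156 + q(-71, 212)) = -(I*√20837 + 122)/(-49156 + (-185 - 71)/(68 + 212)) = -(122 + I*√20837)/(-49156 - 256/280) = -(122 + I*√20837)/(-49156 + (1/280)*(-256)) = -(122 + I*√20837)/(-49156 - 32/35) = -(122 + I*√20837)/(-1720492/35) = -(122 + I*√20837)*(-35)/1720492 = -(-2135/860246 - 35*I*√20837/1720492) = 2135/860246 + 35*I*√20837/1720492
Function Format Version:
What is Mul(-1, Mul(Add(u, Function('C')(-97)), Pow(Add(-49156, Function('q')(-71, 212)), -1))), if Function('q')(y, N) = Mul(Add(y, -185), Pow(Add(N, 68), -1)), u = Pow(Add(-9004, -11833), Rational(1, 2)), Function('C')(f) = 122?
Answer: Add(Rational(2135, 860246), Mul(Rational(35, 1720492), I, Pow(20837, Rational(1, 2)))) ≈ Add(0.0024818, Mul(0.0029365, I))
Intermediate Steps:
u = Mul(I, Pow(20837, Rational(1, 2))) (u = Pow(-20837, Rational(1, 2)) = Mul(I, Pow(20837, Rational(1, 2))) ≈ Mul(144.35, I))
Function('q')(y, N) = Mul(Pow(Add(68, N), -1), Add(-185, y)) (Function('q')(y, N) = Mul(Add(-185, y), Pow(Add(68, N), -1)) = Mul(Pow(Add(68, N), -1), Add(-185, y)))
Mul(-1, Mul(Add(u, Function('C')(-97)), Pow(Add(-49156, Function('q')(-71, 212)), -1))) = Mul(-1, Mul(Add(Mul(I, Pow(20837, Rational(1, 2))), 122), Pow(Add(-49156, Mul(Pow(Add(68, 212), -1), Add(-185, -71))), -1))) = Mul(-1, Mul(Add(122, Mul(I, Pow(20837, Rational(1, 2)))), Pow(Add(-49156, Mul(Pow(280, -1), -256)), -1))) = Mul(-1, Mul(Add(122, Mul(I, Pow(20837, Rational(1, 2)))), Pow(Add(-49156, Mul(Rational(1, 280), -256)), -1))) = Mul(-1, Mul(Add(122, Mul(I, Pow(20837, Rational(1, 2)))), Pow(Add(-49156, Rational(-32, 35)), -1))) = Mul(-1, Mul(Add(122, Mul(I, Pow(20837, Rational(1, 2)))), Pow(Rational(-1720492, 35), -1))) = Mul(-1, Mul(Add(122, Mul(I, Pow(20837, Rational(1, 2)))), Rational(-35, 1720492))) = Mul(-1, Add(Rational(-2135, 860246), Mul(Rational(-35, 1720492), I, Pow(20837, Rational(1, 2))))) = Add(Rational(2135, 860246), Mul(Rational(35, 1720492), I, Pow(20837, Rational(1, 2))))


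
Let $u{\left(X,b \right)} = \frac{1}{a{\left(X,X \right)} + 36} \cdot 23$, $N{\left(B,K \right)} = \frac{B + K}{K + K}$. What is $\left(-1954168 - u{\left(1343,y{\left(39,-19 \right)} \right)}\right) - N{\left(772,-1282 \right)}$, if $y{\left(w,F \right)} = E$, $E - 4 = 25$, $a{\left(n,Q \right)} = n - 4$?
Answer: $- \frac{3444710022111}{1762750} \approx -1.9542 \cdot 10^{6}$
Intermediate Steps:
$a{\left(n,Q \right)} = -4 + n$
$N{\left(B,K \right)} = \frac{B + K}{2 K}$
$E = 29$ ($E = 4 + 25 = 29$)
$y{\left(w,F \right)} = 29$
$u{\left(X,b \right)} = \frac{23}{32 + X}$ ($u{\left(X,b \right)} = \frac{1}{\left(-4 + X\right) + 36} \cdot 23 = \frac{1}{32 + X} 23 = \frac{23}{32 + X}$)
$\left(-1954168 - u{\left(1343,y{\left(39,-19 \right)} \right)}\right) - N{\left(772,-1282 \right)} = \left(-1954168 - \frac{23}{32 + 1343}\right) - \frac{772 - 1282}{2 \left(-1282\right)} = \left(-1954168 - \frac{23}{1375}\right) - \frac{1}{2} \left(- \frac{1}{1282}\right) \left(-510\right) = \left(-1954168 - 23 \cdot \frac{1}{1375}\right) - \frac{255}{1282} = \left(-1954168 - \frac{23}{1375}\right) - \frac{255}{1282} = - \frac{2686981023}{1375} - \frac{255}{1282} = - \frac{3444710022111}{1762750}$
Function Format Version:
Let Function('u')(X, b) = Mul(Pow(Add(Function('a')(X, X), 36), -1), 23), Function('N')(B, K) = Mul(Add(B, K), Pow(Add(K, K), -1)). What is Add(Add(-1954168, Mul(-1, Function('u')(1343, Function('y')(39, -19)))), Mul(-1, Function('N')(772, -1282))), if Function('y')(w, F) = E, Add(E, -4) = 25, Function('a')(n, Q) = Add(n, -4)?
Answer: Rational(-3444710022111, 1762750) ≈ -1.9542e+6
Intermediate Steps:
Function('a')(n, Q) = Add(-4, n)
Function('N')(B, K) = Mul(Rational(1, 2), Pow(K, -1), Add(B, K)) (Function('N')(B, K) = Mul(Add(B, K), Pow(Mul(2, K), -1)) = Mul(Add(B, K), Mul(Rational(1, 2), Pow(K, -1))) = Mul(Rational(1, 2), Pow(K, -1), Add(B, K)))
E = 29 (E = Add(4, 25) = 29)
Function('y')(w, F) = 29
Function('u')(X, b) = Mul(23, Pow(Add(32, X), -1)) (Function('u')(X, b) = Mul(Pow(Add(Add(-4, X), 36), -1), 23) = Mul(Pow(Add(32, X), -1), 23) = Mul(23, Pow(Add(32, X), -1)))
Add(Add(-1954168, Mul(-1, Function('u')(1343, Function('y')(39, -19)))), Mul(-1, Function('N')(772, -1282))) = Add(Add(-1954168, Mul(-1, Mul(23, Pow(Add(32, 1343), -1)))), Mul(-1, Mul(Rational(1, 2), Pow(-1282, -1), Add(772, -1282)))) = Add(Add(-1954168, Mul(-1, Mul(23, Pow(1375, -1)))), Mul(-1, Mul(Rational(1, 2), Rational(-1, 1282), -510))) = Add(Add(-1954168, Mul(-1, Mul(23, Rational(1, 1375)))), Mul(-1, Rational(255, 1282))) = Add(Add(-1954168, Mul(-1, Rational(23, 1375))), Rational(-255, 1282)) = Add(Add(-1954168, Rational(-23, 1375)), Rational(-255, 1282)) = Add(Rational(-2686981023, 1375), Rational(-255, 1282)) = Rational(-3444710022111, 1762750)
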